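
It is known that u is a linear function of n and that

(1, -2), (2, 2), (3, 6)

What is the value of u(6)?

18

First differences: 4, 4.
Level-1 differences are constant, so u has degree 1.
Fitting a degree-1 polynomial gives u(n) = 4n - 6.
Then u(6) = 18.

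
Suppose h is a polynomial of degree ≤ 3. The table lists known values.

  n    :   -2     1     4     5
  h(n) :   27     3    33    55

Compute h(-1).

13

Write h(n) = an³ + bn² + cn + d; the 4 given values yield a linear system in the 4 coefficients.
Solving, the leading coefficient vanishes, and h(n) = 3n² - 5n + 5.
Then h(-1) = 13.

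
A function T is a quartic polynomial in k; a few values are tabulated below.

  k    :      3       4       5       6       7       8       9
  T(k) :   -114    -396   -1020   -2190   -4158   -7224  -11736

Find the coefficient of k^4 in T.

-2

First differences: -282, -624, -1170, -1968, -3066, -4512. Second differences: -342, -546, -798, -1098, -1446. Third differences: -204, -252, -300, -348. Fourth differences: -48, -48, -48.
Level-4 differences are constant, so T has degree 4.
Fitting a degree-4 polynomial gives T(k) = -2k^4 + 2k³ - k² + k.
The coefficient of k^4 is -2.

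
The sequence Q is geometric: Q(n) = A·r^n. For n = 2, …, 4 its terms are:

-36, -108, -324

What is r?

3

Consecutive ratio: -108/(-36) = 3, and -324/(-108) = 3, so r = 3.
Then A·3^2 = -36 gives A = -4, and Q(n) = -4·3^n.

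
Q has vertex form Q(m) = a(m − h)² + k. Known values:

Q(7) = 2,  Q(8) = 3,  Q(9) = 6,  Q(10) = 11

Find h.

7

First differences 1, 3, 5; second difference 2 = 2a, so a = 1.
Expanding, the m-coefficient is −2ah = -2h; matching it to the data gives h = 7, and then k = 2.
So Q(m) = 1(m − 7)² + 2.
Hence h = 7.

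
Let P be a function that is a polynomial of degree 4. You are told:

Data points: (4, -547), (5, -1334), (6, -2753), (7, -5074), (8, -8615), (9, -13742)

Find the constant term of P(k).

1

Write P(k) = ak^4 + bk³ + ck² + dk + e; the 6 given values yield a linear system in the 5 coefficients.
Solving, P(k) = -2k^4 - k³ + k² + 3k + 1.
The constant term is P(0) = 1.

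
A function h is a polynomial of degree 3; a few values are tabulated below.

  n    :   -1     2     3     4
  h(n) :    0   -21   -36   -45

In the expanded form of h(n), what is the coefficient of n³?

1

Write h(n) = an³ + bn² + cn + d; the 4 given values yield a linear system in the 4 coefficients.
Solving, h(n) = n³ - 6n² - 4n + 3.
The coefficient of n³ is 1.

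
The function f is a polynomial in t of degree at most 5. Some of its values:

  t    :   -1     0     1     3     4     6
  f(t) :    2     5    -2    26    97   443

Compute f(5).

230

Write f(t) = at^5 + bt^4 + ct³ + dt² + et + p; the 6 given values yield a linear system in the 6 coefficients.
Solving, the top 2 coefficients vanish, and f(t) = 3t³ - 5t² - 5t + 5.
Then f(5) = 230.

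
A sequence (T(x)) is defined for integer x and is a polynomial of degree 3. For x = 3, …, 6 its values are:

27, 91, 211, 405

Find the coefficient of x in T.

9

Write T(x) = ax³ + bx² + cx + d; the 4 given values yield a linear system in the 4 coefficients.
Solving, T(x) = 3x³ - 8x² + 9x - 9.
The coefficient of x is 9.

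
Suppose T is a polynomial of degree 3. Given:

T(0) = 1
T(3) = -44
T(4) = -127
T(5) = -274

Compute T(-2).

Write T(m) = am³ + bm² + cm + d; the 4 given values yield a linear system in the 4 coefficients.
Solving, T(m) = -3m³ + 4m² + 1.
Then T(-2) = 41.

41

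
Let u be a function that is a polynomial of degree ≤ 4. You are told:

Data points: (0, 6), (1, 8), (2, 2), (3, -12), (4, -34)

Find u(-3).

-48

Write u(k) = ak^4 + bk³ + ck² + dk + e; the 5 given values yield a linear system in the 5 coefficients.
Solving, the top 2 coefficients vanish, and u(k) = -4k² + 6k + 6.
Then u(-3) = -48.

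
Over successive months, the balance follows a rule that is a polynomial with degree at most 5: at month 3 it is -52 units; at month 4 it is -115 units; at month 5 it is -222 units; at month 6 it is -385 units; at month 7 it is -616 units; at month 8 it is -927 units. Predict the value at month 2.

Write the value at t as f(t).
Write f(t) = at^5 + bt^4 + ct³ + dt² + et + p; the 6 given values yield a linear system in the 6 coefficients.
Solving, the top 2 coefficients vanish, and f(t) = -2t³ + 2t² - 3t - 7.
Then f(2) = -21.

-21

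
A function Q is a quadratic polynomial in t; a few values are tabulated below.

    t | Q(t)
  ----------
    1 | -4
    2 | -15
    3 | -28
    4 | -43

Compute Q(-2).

17

First differences: -11, -13, -15. Second differences: -2, -2.
Level-2 differences are constant, so Q has degree 2.
Fitting a degree-2 polynomial gives Q(t) = -t² - 8t + 5.
Then Q(-2) = 17.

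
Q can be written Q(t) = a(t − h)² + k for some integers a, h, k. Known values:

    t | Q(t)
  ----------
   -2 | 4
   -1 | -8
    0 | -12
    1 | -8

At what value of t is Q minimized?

First differences -12, -4, 4; second difference 8 = 2a, so a = 4.
Expanding, the t-coefficient is −2ah = -8h; matching it to the data gives h = 0, and then k = -12.
So Q(t) = 4(t + 0)² − 12.
Hence h = 0.

0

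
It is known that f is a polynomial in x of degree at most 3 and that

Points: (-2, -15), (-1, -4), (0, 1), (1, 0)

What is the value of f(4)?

-39

Write f(x) = ax³ + bx² + cx + d; the 4 given values yield a linear system in the 4 coefficients.
Solving, the leading coefficient vanishes, and f(x) = -3x² + 2x + 1.
Then f(4) = -39.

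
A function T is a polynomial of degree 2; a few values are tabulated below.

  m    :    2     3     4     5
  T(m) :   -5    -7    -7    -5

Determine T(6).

-1

First differences: -2, 0, 2. Second differences: 2, 2.
Level-2 differences are constant, so T has degree 2.
Extending the table by one column gives the next first difference 4, so T(6) = -5 + 4 = -1.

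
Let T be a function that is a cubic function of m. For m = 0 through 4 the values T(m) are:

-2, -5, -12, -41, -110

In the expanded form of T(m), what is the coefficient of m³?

-3

First differences: -3, -7, -29, -69. Second differences: -4, -22, -40. Third differences: -18, -18.
Level-3 differences are constant, so T has degree 3.
Fitting a degree-3 polynomial gives T(m) = -3m³ + 7m² - 7m - 2.
The coefficient of m³ is -3.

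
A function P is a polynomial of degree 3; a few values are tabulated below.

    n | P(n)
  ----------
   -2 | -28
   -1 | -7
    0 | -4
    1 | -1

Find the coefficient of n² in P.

Write P(n) = an³ + bn² + cn + d; the 4 given values yield a linear system in the 4 coefficients.
Solving, P(n) = 3n³ - 4.
The coefficient of n² is 0.

0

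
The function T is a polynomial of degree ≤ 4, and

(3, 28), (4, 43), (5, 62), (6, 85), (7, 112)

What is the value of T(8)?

143

First differences: 15, 19, 23, 27. Second differences: 4, 4, 4.
Level-2 differences are constant, so T has degree 2.
Extending the table by one column gives the next first difference 31, so T(8) = 112 + 31 = 143.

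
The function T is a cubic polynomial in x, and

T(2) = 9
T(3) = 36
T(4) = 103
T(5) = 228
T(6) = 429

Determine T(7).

724

First differences: 27, 67, 125, 201. Second differences: 40, 58, 76. Third differences: 18, 18.
Level-3 differences are constant, so T has degree 3.
Fitting a degree-3 polynomial gives T(x) = 3x³ - 7x² + 5x + 3.
Then T(7) = 724.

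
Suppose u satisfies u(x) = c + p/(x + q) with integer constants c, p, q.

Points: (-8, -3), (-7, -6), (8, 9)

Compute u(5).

(u(x) − c)(x + q) = p for each data point; the three points give a linear system in c and q, then p follows.
Solving: c = 6, q = 4, p = 36, so u(x) = 6 + 36/(x + 4).
Then u(5) = 6 + 36/9 = 10.

10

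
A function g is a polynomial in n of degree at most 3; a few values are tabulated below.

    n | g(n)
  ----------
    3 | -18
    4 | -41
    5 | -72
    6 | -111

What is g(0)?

3

First differences: -23, -31, -39. Second differences: -8, -8.
Level-2 differences are constant, so g has degree 2.
Fitting a degree-2 polynomial gives g(n) = -4n² + 5n + 3.
Then g(0) = 3.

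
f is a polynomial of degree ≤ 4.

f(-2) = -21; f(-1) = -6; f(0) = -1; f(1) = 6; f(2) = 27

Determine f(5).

294

First differences: 15, 5, 7, 21. Second differences: -10, 2, 14. Third differences: 12, 12.
Level-3 differences are constant, so f has degree 3.
Fitting a degree-3 polynomial gives f(x) = 2x³ + x² + 4x - 1.
Then f(5) = 294.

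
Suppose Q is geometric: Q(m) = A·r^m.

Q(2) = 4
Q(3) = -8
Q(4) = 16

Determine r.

-2

Consecutive ratio: -8/4 = -2, and 16/(-8) = -2, so r = -2.
Then A·(-2)^2 = 4 gives A = 1, and Q(m) = 1·(-2)^m.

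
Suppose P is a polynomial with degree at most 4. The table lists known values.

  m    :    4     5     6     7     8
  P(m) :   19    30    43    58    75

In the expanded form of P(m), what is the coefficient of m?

First differences: 11, 13, 15, 17. Second differences: 2, 2, 2.
Level-2 differences are constant, so P has degree 2.
Fitting a degree-2 polynomial gives P(m) = m² + 2m - 5.
The coefficient of m is 2.

2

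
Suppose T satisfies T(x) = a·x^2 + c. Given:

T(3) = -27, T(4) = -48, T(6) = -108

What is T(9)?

From T(3) = -27 and T(4) = -48: 9a + c = -27 and 16a + c = -48.
Subtracting: 7a = -21, so a = -3; then c = -27 − (-3)·9 = 0.
So T(x) = -3x² + 0, and T(9) = -243.

-243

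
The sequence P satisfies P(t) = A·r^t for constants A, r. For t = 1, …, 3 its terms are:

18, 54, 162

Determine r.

Consecutive ratio: 54/18 = 3, and 162/54 = 3, so r = 3.
Then A·3^1 = 18 gives A = 6, and P(t) = 6·3^t.

3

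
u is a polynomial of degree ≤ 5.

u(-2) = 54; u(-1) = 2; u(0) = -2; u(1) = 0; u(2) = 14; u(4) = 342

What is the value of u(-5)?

1638

Write u(k) = ak^5 + bk^4 + ck³ + dk² + ek + p; the 6 given values yield a linear system in the 6 coefficients.
Solving, the leading coefficient vanishes, and u(k) = 2k^4 - 3k³ + k² + 2k - 2.
Then u(-5) = 1638.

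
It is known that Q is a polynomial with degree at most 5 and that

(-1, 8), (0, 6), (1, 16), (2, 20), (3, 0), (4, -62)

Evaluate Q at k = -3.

120

First differences: -2, 10, 4, -20, -62. Second differences: 12, -6, -24, -42. Third differences: -18, -18, -18.
Level-3 differences are constant, so Q has degree 3.
Fitting a degree-3 polynomial gives Q(k) = -3k³ + 6k² + 7k + 6.
Then Q(-3) = 120.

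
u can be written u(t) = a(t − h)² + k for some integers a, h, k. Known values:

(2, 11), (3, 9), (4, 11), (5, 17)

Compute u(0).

27

First differences -2, 2, 6; second difference 4 = 2a, so a = 2.
Expanding, the t-coefficient is −2ah = -4h; matching it to the data gives h = 3, and then k = 9.
So u(t) = 2(t − 3)² + 9.
u(0) = 2·(-3)² + 9 = 27.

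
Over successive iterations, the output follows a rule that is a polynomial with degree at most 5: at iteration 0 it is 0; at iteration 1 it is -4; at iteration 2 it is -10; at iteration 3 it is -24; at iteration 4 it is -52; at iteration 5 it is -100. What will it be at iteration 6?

-174

Write the value at m as f(m).
Write f(m) = am^5 + bm^4 + cm³ + dm² + em + p; the 6 given values yield a linear system in the 6 coefficients.
Solving, the top 2 coefficients vanish, and f(m) = -m³ + 2m² - 5m.
Then f(6) = -174.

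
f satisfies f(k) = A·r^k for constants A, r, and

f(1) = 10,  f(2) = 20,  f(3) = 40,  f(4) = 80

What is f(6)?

Consecutive ratio: 20/10 = 2, and 40/20 = 2, so r = 2.
Then A·2^1 = 10 gives A = 5, and f(k) = 5·2^k.
f(6) = 5·2^6 = 320.

320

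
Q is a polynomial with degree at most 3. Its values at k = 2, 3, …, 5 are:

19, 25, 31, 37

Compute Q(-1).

First differences: 6, 6, 6.
Level-1 differences are constant, so Q has degree 1.
Fitting a degree-1 polynomial gives Q(k) = 6k + 7.
Then Q(-1) = 1.

1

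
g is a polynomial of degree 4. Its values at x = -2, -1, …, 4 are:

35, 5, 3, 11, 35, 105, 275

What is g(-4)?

First differences: -30, -2, 8, 24, 70, 170. Second differences: 28, 10, 16, 46, 100. Third differences: -18, 6, 30, 54. Fourth differences: 24, 24, 24.
Level-4 differences are constant, so g has degree 4.
Fitting a degree-4 polynomial gives g(x) = x^4 - x³ + 4x² + 4x + 3.
Then g(-4) = 371.

371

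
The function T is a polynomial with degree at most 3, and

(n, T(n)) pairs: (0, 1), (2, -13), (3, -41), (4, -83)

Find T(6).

Write T(n) = an³ + bn² + cn + d; the 4 given values yield a linear system in the 4 coefficients.
Solving, the leading coefficient vanishes, and T(n) = -7n² + 7n + 1.
Then T(6) = -209.

-209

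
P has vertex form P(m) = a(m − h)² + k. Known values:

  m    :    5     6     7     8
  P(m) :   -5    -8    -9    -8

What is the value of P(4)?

0

First differences -3, -1, 1; second difference 2 = 2a, so a = 1.
Expanding, the m-coefficient is −2ah = -2h; matching it to the data gives h = 7, and then k = -9.
So P(m) = 1(m − 7)² − 9.
P(4) = 1·(-3)² − 9 = 0.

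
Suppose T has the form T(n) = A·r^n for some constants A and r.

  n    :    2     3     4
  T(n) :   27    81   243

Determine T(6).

Consecutive ratio: 81/27 = 3, and 243/81 = 3, so r = 3.
Then A·3^2 = 27 gives A = 3, and T(n) = 3·3^n.
T(6) = 3·3^6 = 2187.

2187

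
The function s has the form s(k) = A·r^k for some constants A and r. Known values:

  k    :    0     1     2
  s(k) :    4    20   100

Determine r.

5

Consecutive ratio: 20/4 = 5, and 100/20 = 5, so r = 5.
Then A·5^0 = 4 gives A = 4, and s(k) = 4·5^k.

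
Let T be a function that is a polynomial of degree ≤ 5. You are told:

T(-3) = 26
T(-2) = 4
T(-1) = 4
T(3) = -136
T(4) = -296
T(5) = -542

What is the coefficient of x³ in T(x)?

-3

Write T(x) = ax^5 + bx^4 + cx³ + dx² + ex + p; the 6 given values yield a linear system in the 6 coefficients.
Solving, the top 2 coefficients vanish, and T(x) = -3x³ - 7x² + 8.
The coefficient of x³ is -3.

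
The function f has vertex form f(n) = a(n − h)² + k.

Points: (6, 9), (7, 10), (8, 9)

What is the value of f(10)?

1

First differences 1, -1; second difference -2 = 2a, so a = -1.
Expanding, the n-coefficient is −2ah = 2h; matching it to the data gives h = 7, and then k = 10.
So f(n) = -1(n − 7)² + 10.
f(10) = -1·3² + 10 = 1.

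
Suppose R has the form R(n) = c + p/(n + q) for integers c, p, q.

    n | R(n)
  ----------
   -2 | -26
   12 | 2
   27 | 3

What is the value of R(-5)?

(R(n) − c)(n + q) = p for each data point; the three points give a linear system in c and q, then p follows.
Solving: c = 4, q = 3, p = -30, so R(n) = 4 − 30/(n + 3).
Then R(-5) = 4 − 30/(-2) = 19.

19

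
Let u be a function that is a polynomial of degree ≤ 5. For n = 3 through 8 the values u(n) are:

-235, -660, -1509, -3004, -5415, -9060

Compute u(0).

-4

First differences: -425, -849, -1495, -2411, -3645. Second differences: -424, -646, -916, -1234. Third differences: -222, -270, -318. Fourth differences: -48, -48.
Level-4 differences are constant, so u has degree 4.
Fitting a degree-4 polynomial gives u(n) = -2n^4 - n³ - 6n² + 4n - 4.
Then u(0) = -4.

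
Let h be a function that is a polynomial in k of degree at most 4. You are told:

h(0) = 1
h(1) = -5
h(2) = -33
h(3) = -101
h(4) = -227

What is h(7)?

First differences: -6, -28, -68, -126. Second differences: -22, -40, -58. Third differences: -18, -18.
Level-3 differences are constant, so h has degree 3.
Fitting a degree-3 polynomial gives h(k) = -3k³ - 2k² - k + 1.
Then h(7) = -1133.

-1133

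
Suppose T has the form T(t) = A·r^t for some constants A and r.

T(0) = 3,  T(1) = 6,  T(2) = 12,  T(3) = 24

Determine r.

Consecutive ratio: 6/3 = 2, and 12/6 = 2, so r = 2.
Then A·2^0 = 3 gives A = 3, and T(t) = 3·2^t.

2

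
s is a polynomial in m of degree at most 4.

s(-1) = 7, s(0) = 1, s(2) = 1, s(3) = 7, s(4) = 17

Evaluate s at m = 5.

Write s(m) = am^4 + bm³ + cm² + dm + e; the 5 given values yield a linear system in the 5 coefficients.
Solving, the top 2 coefficients vanish, and s(m) = 2m² - 4m + 1.
Then s(5) = 31.

31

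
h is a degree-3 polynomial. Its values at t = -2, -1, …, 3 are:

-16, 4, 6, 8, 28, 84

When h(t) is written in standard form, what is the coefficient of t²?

Write h(t) = at³ + bt² + ct + d; the 6 given values yield a linear system in the 4 coefficients.
Solving, h(t) = 3t³ - t + 6.
The coefficient of t² is 0.

0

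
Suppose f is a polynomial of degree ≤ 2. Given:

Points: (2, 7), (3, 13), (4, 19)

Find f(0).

-5

First differences: 6, 6.
Level-1 differences are constant, so f has degree 1.
Fitting a degree-1 polynomial gives f(x) = 6x - 5.
Then f(0) = -5.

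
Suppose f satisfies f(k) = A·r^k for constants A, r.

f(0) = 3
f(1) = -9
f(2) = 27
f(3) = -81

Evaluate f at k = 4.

Consecutive ratio: -9/3 = -3, and 27/(-9) = -3, so r = -3.
Then A·(-3)^0 = 3 gives A = 3, and f(k) = 3·(-3)^k.
f(4) = 3·(-3)^4 = 243.

243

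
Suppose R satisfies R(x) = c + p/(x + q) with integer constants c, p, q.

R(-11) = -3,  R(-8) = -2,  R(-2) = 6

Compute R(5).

-15

(R(x) − c)(x + q) = p for each data point; the three points give a linear system in c and q, then p follows.
Solving: c = -6, q = -1, p = -36, so R(x) = -6 − 36/(x − 1).
Then R(5) = -6 − 36/4 = -15.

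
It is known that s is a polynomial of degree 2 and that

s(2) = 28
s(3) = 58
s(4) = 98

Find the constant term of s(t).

Write s(t) = at² + bt + c; the 3 given values yield a linear system in the 3 coefficients.
Solving, s(t) = 5t² + 5t - 2.
The constant term is s(0) = -2.

-2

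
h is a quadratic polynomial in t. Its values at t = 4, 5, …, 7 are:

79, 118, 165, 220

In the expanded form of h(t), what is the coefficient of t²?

First differences: 39, 47, 55. Second differences: 8, 8.
Level-2 differences are constant, so h has degree 2.
Fitting a degree-2 polynomial gives h(t) = 4t² + 3t + 3.
The coefficient of t² is 4.

4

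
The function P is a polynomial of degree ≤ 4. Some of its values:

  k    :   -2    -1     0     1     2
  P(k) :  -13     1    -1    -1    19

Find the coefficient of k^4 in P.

0

Write P(k) = ak^4 + bk³ + ck² + dk + e; the 5 given values yield a linear system in the 5 coefficients.
Solving, the leading coefficient vanishes, and P(k) = 3k³ + k² - 4k - 1.
The coefficient of k^4 is 0.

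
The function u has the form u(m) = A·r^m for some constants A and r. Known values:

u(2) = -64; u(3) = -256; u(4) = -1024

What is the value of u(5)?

-4096

Consecutive ratio: -256/(-64) = 4, and -1024/(-256) = 4, so r = 4.
Then A·4^2 = -64 gives A = -4, and u(m) = -4·4^m.
u(5) = -4·4^5 = -4096.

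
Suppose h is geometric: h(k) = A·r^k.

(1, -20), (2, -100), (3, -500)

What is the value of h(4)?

Consecutive ratio: -100/(-20) = 5, and -500/(-100) = 5, so r = 5.
Then A·5^1 = -20 gives A = -4, and h(k) = -4·5^k.
h(4) = -4·5^4 = -2500.

-2500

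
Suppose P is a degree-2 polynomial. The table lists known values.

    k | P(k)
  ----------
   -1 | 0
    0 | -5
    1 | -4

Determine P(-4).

51

Write P(k) = ak² + bk + c; the 3 given values yield a linear system in the 3 coefficients.
Solving, P(k) = 3k² - 2k - 5.
Then P(-4) = 51.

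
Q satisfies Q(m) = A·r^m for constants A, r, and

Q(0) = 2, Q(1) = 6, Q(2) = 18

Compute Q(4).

Consecutive ratio: 6/2 = 3, and 18/6 = 3, so r = 3.
Then A·3^0 = 2 gives A = 2, and Q(m) = 2·3^m.
Q(4) = 2·3^4 = 162.

162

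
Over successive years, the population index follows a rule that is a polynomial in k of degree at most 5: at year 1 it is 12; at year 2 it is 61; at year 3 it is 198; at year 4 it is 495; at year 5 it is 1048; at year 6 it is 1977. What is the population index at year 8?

Write the value at k as P(k).
Write P(k) = ak^5 + bk^4 + ck³ + dk² + ek + p; the 6 given values yield a linear system in the 6 coefficients.
Solving, the leading coefficient vanishes, and P(k) = k^4 + 2k³ + 7k² - k + 3.
Then P(8) = 5563.

5563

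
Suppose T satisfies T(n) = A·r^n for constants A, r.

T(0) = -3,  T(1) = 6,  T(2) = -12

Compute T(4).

-48

Consecutive ratio: 6/(-3) = -2, and -12/6 = -2, so r = -2.
Then A·(-2)^0 = -3 gives A = -3, and T(n) = -3·(-2)^n.
T(4) = -3·(-2)^4 = -48.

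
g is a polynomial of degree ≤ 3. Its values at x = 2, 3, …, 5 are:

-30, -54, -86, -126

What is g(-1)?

-6

Write g(x) = ax³ + bx² + cx + d; the 4 given values yield a linear system in the 4 coefficients.
Solving, the leading coefficient vanishes, and g(x) = -4x² - 4x - 6.
Then g(-1) = -6.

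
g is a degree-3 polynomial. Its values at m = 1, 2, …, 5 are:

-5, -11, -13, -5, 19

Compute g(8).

247

First differences: -6, -2, 8, 24. Second differences: 4, 10, 16. Third differences: 6, 6.
Level-3 differences are constant, so g has degree 3.
Fitting a degree-3 polynomial gives g(m) = m³ - 4m² - m - 1.
Then g(8) = 247.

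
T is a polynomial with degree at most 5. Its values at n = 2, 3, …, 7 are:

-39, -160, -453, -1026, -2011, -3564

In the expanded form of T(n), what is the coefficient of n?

-5

Write T(n) = an^5 + bn^4 + cn³ + dn² + en + p; the 6 given values yield a linear system in the 6 coefficients.
Solving, the leading coefficient vanishes, and T(n) = -n^4 - 4n³ + 5n² - 5n - 1.
The coefficient of n is -5.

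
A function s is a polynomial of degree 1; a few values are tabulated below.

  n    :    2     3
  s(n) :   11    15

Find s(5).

23

Write s(n) = an + b; the 2 given values yield a linear system in the 2 coefficients.
Solving, s(n) = 4n + 3.
Then s(5) = 23.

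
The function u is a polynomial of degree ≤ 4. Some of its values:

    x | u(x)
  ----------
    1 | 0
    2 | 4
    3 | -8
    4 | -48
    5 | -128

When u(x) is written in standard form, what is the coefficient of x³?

First differences: 4, -12, -40, -80. Second differences: -16, -28, -40. Third differences: -12, -12.
Level-3 differences are constant, so u has degree 3.
Fitting a degree-3 polynomial gives u(x) = -2x³ + 4x² + 6x - 8.
The coefficient of x³ is -2.

-2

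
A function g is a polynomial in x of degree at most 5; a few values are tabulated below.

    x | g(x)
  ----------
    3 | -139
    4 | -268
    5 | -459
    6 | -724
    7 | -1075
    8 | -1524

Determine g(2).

First differences: -129, -191, -265, -351, -449. Second differences: -62, -74, -86, -98. Third differences: -12, -12, -12.
Level-3 differences are constant, so g has degree 3.
Fitting a degree-3 polynomial gives g(x) = -2x³ - 7x² - 6x - 4.
Then g(2) = -60.

-60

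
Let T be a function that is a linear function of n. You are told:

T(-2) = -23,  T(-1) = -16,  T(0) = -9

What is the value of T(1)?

-2

First differences: 7, 7.
Level-1 differences are constant, so T has degree 1.
Fitting a degree-1 polynomial gives T(n) = 7n - 9.
Then T(1) = -2.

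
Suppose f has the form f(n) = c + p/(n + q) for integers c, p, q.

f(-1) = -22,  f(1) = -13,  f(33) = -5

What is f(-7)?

(f(n) − c)(n + q) = p for each data point; the three points give a linear system in c and q, then p follows.
Solving: c = -4, q = 3, p = -36, so f(n) = -4 − 36/(n + 3).
Then f(-7) = -4 − 36/(-4) = 5.

5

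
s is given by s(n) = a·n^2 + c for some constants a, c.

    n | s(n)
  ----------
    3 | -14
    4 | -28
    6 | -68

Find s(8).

From s(3) = -14 and s(4) = -28: 9a + c = -14 and 16a + c = -28.
Subtracting: 7a = -14, so a = -2; then c = -14 − (-2)·9 = 4.
So s(n) = -2n² + 4, and s(8) = -124.

-124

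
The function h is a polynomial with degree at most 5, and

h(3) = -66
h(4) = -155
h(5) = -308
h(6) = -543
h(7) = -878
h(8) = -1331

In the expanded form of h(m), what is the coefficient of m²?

First differences: -89, -153, -235, -335, -453. Second differences: -64, -82, -100, -118. Third differences: -18, -18, -18.
Level-3 differences are constant, so h has degree 3.
Fitting a degree-3 polynomial gives h(m) = -3m³ + 4m² - 6m - 3.
The coefficient of m² is 4.

4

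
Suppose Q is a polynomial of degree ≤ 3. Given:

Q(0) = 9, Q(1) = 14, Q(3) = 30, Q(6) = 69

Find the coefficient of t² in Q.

1

Write Q(t) = at³ + bt² + ct + d; the 4 given values yield a linear system in the 4 coefficients.
Solving, the leading coefficient vanishes, and Q(t) = t² + 4t + 9.
The coefficient of t² is 1.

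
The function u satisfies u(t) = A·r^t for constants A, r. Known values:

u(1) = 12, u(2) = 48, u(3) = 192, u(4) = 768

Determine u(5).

Consecutive ratio: 48/12 = 4, and 192/48 = 4, so r = 4.
Then A·4^1 = 12 gives A = 3, and u(t) = 3·4^t.
u(5) = 3·4^5 = 3072.

3072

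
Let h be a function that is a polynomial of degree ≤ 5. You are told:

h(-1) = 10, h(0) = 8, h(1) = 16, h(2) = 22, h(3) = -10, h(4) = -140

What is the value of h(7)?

First differences: -2, 8, 6, -32, -130. Second differences: 10, -2, -38, -98. Third differences: -12, -36, -60. Fourth differences: -24, -24.
Level-4 differences are constant, so h has degree 4.
Fitting a degree-4 polynomial gives h(n) = -n^4 + 6n² + 3n + 8.
Then h(7) = -2078.

-2078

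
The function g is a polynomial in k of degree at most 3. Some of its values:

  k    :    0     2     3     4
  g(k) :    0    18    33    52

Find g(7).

133

Write g(k) = ak³ + bk² + ck + d; the 4 given values yield a linear system in the 4 coefficients.
Solving, the leading coefficient vanishes, and g(k) = 2k² + 5k.
Then g(7) = 133.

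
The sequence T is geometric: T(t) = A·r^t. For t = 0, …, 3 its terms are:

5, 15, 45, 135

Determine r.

Consecutive ratio: 15/5 = 3, and 45/15 = 3, so r = 3.
Then A·3^0 = 5 gives A = 5, and T(t) = 5·3^t.

3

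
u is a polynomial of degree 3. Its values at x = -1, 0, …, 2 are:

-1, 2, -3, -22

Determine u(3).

Write u(x) = ax³ + bx² + cx + d; the 4 given values yield a linear system in the 4 coefficients.
Solving, u(x) = -x³ - 4x² + 2.
Then u(3) = -61.

-61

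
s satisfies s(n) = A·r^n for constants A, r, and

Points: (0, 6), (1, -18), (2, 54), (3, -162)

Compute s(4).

Consecutive ratio: -18/6 = -3, and 54/(-18) = -3, so r = -3.
Then A·(-3)^0 = 6 gives A = 6, and s(n) = 6·(-3)^n.
s(4) = 6·(-3)^4 = 486.

486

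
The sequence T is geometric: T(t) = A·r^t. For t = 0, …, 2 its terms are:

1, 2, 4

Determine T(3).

8

Consecutive ratio: 2/1 = 2, and 4/2 = 2, so r = 2.
Then A·2^0 = 1 gives A = 1, and T(t) = 1·2^t.
T(3) = 1·2^3 = 8.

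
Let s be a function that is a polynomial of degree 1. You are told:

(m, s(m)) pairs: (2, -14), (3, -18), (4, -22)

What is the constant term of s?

First differences: -4, -4.
Level-1 differences are constant, so s has degree 1.
Fitting a degree-1 polynomial gives s(m) = -4m - 6.
The constant term is s(0) = -6.

-6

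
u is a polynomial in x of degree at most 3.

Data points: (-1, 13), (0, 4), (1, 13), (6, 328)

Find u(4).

Write u(x) = ax³ + bx² + cx + d; the 4 given values yield a linear system in the 4 coefficients.
Solving, the leading coefficient vanishes, and u(x) = 9x² + 4.
Then u(4) = 148.

148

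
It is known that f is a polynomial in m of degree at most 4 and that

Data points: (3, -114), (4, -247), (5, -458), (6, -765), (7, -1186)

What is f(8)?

Write f(m) = am^4 + bm³ + cm² + dm + e; the 5 given values yield a linear system in the 5 coefficients.
Solving, the leading coefficient vanishes, and f(m) = -3m³ - 3m² - m - 3.
Then f(8) = -1739.

-1739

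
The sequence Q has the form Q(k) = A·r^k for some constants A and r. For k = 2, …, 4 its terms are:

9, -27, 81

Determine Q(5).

Consecutive ratio: -27/9 = -3, and 81/(-27) = -3, so r = -3.
Then A·(-3)^2 = 9 gives A = 1, and Q(k) = 1·(-3)^k.
Q(5) = 1·(-3)^5 = -243.

-243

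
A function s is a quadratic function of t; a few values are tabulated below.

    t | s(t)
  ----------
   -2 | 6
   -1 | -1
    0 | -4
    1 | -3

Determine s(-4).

32

First differences: -7, -3, 1. Second differences: 4, 4.
Level-2 differences are constant, so s has degree 2.
Fitting a degree-2 polynomial gives s(t) = 2t² - t - 4.
Then s(-4) = 32.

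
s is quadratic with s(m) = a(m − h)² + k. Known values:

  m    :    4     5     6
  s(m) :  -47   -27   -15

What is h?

First differences 20, 12; second difference -8 = 2a, so a = -4.
Expanding, the m-coefficient is −2ah = 8h; matching it to the data gives h = 7, and then k = -11.
So s(m) = -4(m − 7)² − 11.
Hence h = 7.

7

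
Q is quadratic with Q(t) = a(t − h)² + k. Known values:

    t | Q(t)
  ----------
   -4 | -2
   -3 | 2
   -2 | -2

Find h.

First differences 4, -4; second difference -8 = 2a, so a = -4.
Expanding, the t-coefficient is −2ah = 8h; matching it to the data gives h = -3, and then k = 2.
So Q(t) = -4(t + 3)² + 2.
Hence h = -3.

-3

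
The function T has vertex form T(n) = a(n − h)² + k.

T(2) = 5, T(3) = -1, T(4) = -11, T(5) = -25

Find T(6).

First differences -6, -10, -14; second difference -4 = 2a, so a = -2.
Expanding, the n-coefficient is −2ah = 4h; matching it to the data gives h = 1, and then k = 7.
So T(n) = -2(n − 1)² + 7.
T(6) = -2·5² + 7 = -43.

-43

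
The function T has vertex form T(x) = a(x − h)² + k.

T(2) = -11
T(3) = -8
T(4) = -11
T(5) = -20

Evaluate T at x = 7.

-56

First differences 3, -3, -9; second difference -6 = 2a, so a = -3.
Expanding, the x-coefficient is −2ah = 6h; matching it to the data gives h = 3, and then k = -8.
So T(x) = -3(x − 3)² − 8.
T(7) = -3·4² − 8 = -56.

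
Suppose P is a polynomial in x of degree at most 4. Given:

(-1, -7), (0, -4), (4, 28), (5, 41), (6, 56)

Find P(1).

1

Write P(x) = ax^4 + bx³ + cx² + dx + e; the 5 given values yield a linear system in the 5 coefficients.
Solving, the top 2 coefficients vanish, and P(x) = x² + 4x - 4.
Then P(1) = 1.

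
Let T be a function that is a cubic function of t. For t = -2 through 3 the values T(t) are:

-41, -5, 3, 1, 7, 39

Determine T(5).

253

First differences: 36, 8, -2, 6, 32. Second differences: -28, -10, 8, 26. Third differences: 18, 18, 18.
Level-3 differences are constant, so T has degree 3.
Fitting a degree-3 polynomial gives T(t) = 3t³ - 5t² + 3.
Then T(5) = 253.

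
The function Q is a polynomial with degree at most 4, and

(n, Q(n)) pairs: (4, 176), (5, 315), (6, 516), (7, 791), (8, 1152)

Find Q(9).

1611

Write Q(n) = an^4 + bn³ + cn² + dn + e; the 5 given values yield a linear system in the 5 coefficients.
Solving, the leading coefficient vanishes, and Q(n) = 2n³ + n² + 8n.
Then Q(9) = 1611.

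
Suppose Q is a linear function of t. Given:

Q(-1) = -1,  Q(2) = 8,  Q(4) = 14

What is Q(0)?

2

Write Q(t) = at + b; the 3 given values yield a linear system in the 2 coefficients.
Solving, Q(t) = 3t + 2.
Then Q(0) = 2.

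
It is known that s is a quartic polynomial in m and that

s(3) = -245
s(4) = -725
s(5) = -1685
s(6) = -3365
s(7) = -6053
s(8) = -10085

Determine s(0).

-5

First differences: -480, -960, -1680, -2688, -4032. Second differences: -480, -720, -1008, -1344. Third differences: -240, -288, -336. Fourth differences: -48, -48.
Level-4 differences are constant, so s has degree 4.
Fitting a degree-4 polynomial gives s(m) = -2m^4 - 4m³ + 2m² + 4m - 5.
Then s(0) = -5.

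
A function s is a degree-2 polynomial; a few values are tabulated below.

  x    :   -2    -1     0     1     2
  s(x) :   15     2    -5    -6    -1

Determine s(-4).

First differences: -13, -7, -1, 5. Second differences: 6, 6, 6.
Level-2 differences are constant, so s has degree 2.
Fitting a degree-2 polynomial gives s(x) = 3x² - 4x - 5.
Then s(-4) = 59.

59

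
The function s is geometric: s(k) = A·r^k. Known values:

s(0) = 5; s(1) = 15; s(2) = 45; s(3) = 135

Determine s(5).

1215

Consecutive ratio: 15/5 = 3, and 45/15 = 3, so r = 3.
Then A·3^0 = 5 gives A = 5, and s(k) = 5·3^k.
s(5) = 5·3^5 = 1215.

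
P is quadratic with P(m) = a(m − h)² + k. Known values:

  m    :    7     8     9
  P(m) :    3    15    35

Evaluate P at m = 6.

First differences 12, 20; second difference 8 = 2a, so a = 4.
Expanding, the m-coefficient is −2ah = -8h; matching it to the data gives h = 6, and then k = -1.
So P(m) = 4(m − 6)² − 1.
P(6) = 4·0² − 1 = -1.

-1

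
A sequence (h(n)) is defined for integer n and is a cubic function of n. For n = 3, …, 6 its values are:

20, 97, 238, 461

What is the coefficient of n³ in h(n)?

Write h(n) = an³ + bn² + cn + d; the 4 given values yield a linear system in the 4 coefficients.
Solving, h(n) = 3n³ - 4n² - 6n - 7.
The coefficient of n³ is 3.

3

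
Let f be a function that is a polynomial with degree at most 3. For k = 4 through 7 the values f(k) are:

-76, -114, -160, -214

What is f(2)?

-24

Write f(k) = ak³ + bk² + ck + d; the 4 given values yield a linear system in the 4 coefficients.
Solving, the leading coefficient vanishes, and f(k) = -4k² - 2k - 4.
Then f(2) = -24.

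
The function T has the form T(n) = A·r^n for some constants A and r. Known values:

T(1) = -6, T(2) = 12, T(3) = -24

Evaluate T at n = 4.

48

Consecutive ratio: 12/(-6) = -2, and -24/12 = -2, so r = -2.
Then A·(-2)^1 = -6 gives A = 3, and T(n) = 3·(-2)^n.
T(4) = 3·(-2)^4 = 48.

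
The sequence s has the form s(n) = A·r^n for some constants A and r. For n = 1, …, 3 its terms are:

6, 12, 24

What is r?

Consecutive ratio: 12/6 = 2, and 24/12 = 2, so r = 2.
Then A·2^1 = 6 gives A = 3, and s(n) = 3·2^n.

2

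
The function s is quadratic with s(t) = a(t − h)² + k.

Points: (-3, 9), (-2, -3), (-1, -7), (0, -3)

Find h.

First differences -12, -4, 4; second difference 8 = 2a, so a = 4.
Expanding, the t-coefficient is −2ah = -8h; matching it to the data gives h = -1, and then k = -7.
So s(t) = 4(t + 1)² − 7.
Hence h = -1.

-1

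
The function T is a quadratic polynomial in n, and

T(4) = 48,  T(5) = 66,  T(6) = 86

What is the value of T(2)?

18

Write T(n) = an² + bn + c; the 3 given values yield a linear system in the 3 coefficients.
Solving, T(n) = n² + 9n - 4.
Then T(2) = 18.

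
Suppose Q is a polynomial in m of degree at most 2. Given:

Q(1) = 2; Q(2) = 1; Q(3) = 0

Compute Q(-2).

5

First differences: -1, -1.
Level-1 differences are constant, so Q has degree 1.
Fitting a degree-1 polynomial gives Q(m) = -m + 3.
Then Q(-2) = 5.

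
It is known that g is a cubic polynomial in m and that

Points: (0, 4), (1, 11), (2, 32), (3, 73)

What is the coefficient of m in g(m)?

Write g(m) = am³ + bm² + cm + d; the 4 given values yield a linear system in the 4 coefficients.
Solving, g(m) = m³ + 4m² + 2m + 4.
The coefficient of m is 2.

2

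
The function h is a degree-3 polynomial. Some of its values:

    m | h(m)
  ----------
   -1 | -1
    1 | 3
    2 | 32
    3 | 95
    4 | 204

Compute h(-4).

-52

Write h(m) = am³ + bm² + cm + d; the 5 given values yield a linear system in the 4 coefficients.
Solving, h(m) = 2m³ + 5m² - 4.
Then h(-4) = -52.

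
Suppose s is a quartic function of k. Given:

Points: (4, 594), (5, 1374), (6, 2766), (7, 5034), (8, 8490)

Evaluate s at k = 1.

Write s(k) = ak^4 + bk³ + ck² + dk + e; the 5 given values yield a linear system in the 5 coefficients.
Solving, s(k) = 2k^4 + 4k² + 6k - 6.
Then s(1) = 6.

6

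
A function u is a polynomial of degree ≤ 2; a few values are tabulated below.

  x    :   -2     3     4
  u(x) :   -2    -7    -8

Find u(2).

Write u(x) = ax² + bx + c; the 3 given values yield a linear system in the 3 coefficients.
Solving, the leading coefficient vanishes, and u(x) = -x - 4.
Then u(2) = -6.

-6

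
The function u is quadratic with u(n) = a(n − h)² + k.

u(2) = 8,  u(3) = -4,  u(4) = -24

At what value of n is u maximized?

First differences -12, -20; second difference -8 = 2a, so a = -4.
Expanding, the n-coefficient is −2ah = 8h; matching it to the data gives h = 1, and then k = 12.
So u(n) = -4(n − 1)² + 12.
Hence h = 1.

1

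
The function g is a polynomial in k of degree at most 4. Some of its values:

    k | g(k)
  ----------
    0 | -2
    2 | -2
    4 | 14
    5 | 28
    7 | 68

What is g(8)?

94

Write g(k) = ak^4 + bk³ + ck² + dk + e; the 5 given values yield a linear system in the 5 coefficients.
Solving, the top 2 coefficients vanish, and g(k) = 2k² - 4k - 2.
Then g(8) = 94.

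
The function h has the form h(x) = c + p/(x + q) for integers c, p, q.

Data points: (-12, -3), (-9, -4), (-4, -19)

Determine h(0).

(h(x) − c)(x + q) = p for each data point; the three points give a linear system in c and q, then p follows.
Solving: c = -1, q = 3, p = 18, so h(x) = -1 + 18/(x + 3).
Then h(0) = -1 + 18/3 = 5.

5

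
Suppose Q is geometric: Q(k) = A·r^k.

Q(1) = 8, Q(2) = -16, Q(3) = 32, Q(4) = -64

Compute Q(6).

Consecutive ratio: -16/8 = -2, and 32/(-16) = -2, so r = -2.
Then A·(-2)^1 = 8 gives A = -4, and Q(k) = -4·(-2)^k.
Q(6) = -4·(-2)^6 = -256.

-256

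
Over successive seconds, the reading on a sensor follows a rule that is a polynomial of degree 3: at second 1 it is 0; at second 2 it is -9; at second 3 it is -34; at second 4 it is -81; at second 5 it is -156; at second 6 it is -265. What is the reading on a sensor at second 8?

-609

Write the value at n as u(n).
First differences: -9, -25, -47, -75, -109. Second differences: -16, -22, -28, -34. Third differences: -6, -6, -6.
Level-3 differences are constant, so u has degree 3.
Fitting a degree-3 polynomial gives u(n) = -n³ - 2n² + 4n - 1.
Then u(8) = -609.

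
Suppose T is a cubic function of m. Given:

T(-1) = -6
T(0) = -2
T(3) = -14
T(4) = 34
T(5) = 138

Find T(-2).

Write T(m) = am³ + bm² + cm + d; the 5 given values yield a linear system in the 4 coefficients.
Solving, T(m) = 3m³ - 8m² - 7m - 2.
Then T(-2) = -44.

-44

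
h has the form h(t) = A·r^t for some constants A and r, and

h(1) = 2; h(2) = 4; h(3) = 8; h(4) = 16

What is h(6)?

64

Consecutive ratio: 4/2 = 2, and 8/4 = 2, so r = 2.
Then A·2^1 = 2 gives A = 1, and h(t) = 1·2^t.
h(6) = 1·2^6 = 64.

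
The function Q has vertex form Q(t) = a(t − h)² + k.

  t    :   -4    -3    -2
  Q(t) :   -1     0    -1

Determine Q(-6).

First differences 1, -1; second difference -2 = 2a, so a = -1.
Expanding, the t-coefficient is −2ah = 2h; matching it to the data gives h = -3, and then k = 0.
So Q(t) = -1(t + 3)² + 0.
Q(-6) = -1·(-3)² + 0 = -9.

-9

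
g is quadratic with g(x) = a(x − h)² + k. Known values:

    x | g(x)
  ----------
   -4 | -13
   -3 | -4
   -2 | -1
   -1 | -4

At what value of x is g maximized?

First differences 9, 3, -3; second difference -6 = 2a, so a = -3.
Expanding, the x-coefficient is −2ah = 6h; matching it to the data gives h = -2, and then k = -1.
So g(x) = -3(x + 2)² − 1.
Hence h = -2.

-2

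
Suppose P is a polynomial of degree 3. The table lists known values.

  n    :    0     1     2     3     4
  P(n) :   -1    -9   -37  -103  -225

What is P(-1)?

5

Write P(n) = an³ + bn² + cn + d; the 5 given values yield a linear system in the 4 coefficients.
Solving, P(n) = -3n³ - n² - 4n - 1.
Then P(-1) = 5.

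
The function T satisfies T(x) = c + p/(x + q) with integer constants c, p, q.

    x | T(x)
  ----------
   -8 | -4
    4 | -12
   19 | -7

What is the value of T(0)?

12

(T(x) − c)(x + q) = p for each data point; the three points give a linear system in c and q, then p follows.
Solving: c = -6, q = -1, p = -18, so T(x) = -6 − 18/(x − 1).
Then T(0) = -6 − 18/(-1) = 12.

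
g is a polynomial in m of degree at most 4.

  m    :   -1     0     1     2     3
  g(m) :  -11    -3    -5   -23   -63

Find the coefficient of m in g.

Write g(m) = am^4 + bm³ + cm² + dm + e; the 5 given values yield a linear system in the 5 coefficients.
Solving, the leading coefficient vanishes, and g(m) = -m³ - 5m² + 4m - 3.
The coefficient of m is 4.

4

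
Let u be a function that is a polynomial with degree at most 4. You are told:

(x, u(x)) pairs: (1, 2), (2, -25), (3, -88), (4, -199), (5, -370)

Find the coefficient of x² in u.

First differences: -27, -63, -111, -171. Second differences: -36, -48, -60. Third differences: -12, -12.
Level-3 differences are constant, so u has degree 3.
Fitting a degree-3 polynomial gives u(x) = -2x³ - 6x² + 5x + 5.
The coefficient of x² is -6.

-6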